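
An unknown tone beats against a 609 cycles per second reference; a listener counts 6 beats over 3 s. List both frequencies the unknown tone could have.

Beat frequency = 6/3 = 2 Hz.
|f − 609| = 2, so f = 609 ± 2.

607 Hz or 611 Hz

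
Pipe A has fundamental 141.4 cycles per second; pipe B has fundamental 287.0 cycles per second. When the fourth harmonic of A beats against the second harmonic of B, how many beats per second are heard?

Fourth harmonic of the first: 4·141.4 = 565.6 Hz.
Second harmonic of the second: 2·287.0 = 574.0 Hz.
f_beat = |565.6 − 574.0| = 8.4 Hz.

8.4 Hz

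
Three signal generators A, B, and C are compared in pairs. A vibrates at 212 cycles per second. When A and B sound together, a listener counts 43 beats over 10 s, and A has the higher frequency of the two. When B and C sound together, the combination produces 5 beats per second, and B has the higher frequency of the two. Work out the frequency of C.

202.7 Hz

A–B: Beat frequency = 43/10 = 4.3 Hz.
B is below A, so f_B = 212 − 4.3 = 207.7 Hz.
C is below B, so f_C = 207.7 − 5 = 202.7 Hz.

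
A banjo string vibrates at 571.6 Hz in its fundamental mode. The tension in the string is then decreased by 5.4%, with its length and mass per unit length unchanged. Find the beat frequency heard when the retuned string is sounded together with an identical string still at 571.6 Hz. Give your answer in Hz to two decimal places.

15.65 Hz

For a string, f ∝ √T, so the new frequency is 571.6·√0.946 = 555.9526 Hz.
f_beat = |555.9526 − 571.6| = 15.65 Hz.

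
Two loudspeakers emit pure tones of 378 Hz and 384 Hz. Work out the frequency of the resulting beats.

6 Hz

The beat frequency equals the magnitude of the frequency difference.
|378 − 384| = 6 Hz.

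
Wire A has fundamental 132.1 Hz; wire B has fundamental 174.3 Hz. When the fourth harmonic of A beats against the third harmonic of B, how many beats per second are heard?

Fourth harmonic of the first: 4·132.1 = 528.4 Hz.
Third harmonic of the second: 3·174.3 = 522.9 Hz.
f_beat = |528.4 − 522.9| = 5.5 Hz.

5.5 Hz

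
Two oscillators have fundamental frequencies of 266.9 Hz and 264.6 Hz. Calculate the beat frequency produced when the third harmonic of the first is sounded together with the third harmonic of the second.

6.9 Hz

Third harmonic of the first: 3·266.9 = 800.7 Hz.
Third harmonic of the second: 3·264.6 = 793.8 Hz.
f_beat = |800.7 − 793.8| = 6.9 Hz.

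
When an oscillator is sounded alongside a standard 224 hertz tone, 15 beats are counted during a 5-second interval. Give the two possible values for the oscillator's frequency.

221 Hz or 227 Hz

Beat frequency = 15/5 = 3 Hz.
|f − 224| = 3, so f = 224 ± 3.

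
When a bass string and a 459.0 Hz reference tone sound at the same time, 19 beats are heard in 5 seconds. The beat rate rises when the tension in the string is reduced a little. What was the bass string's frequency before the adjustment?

455.2 Hz

Beat frequency = 19/5 = 3.8 Hz.
|f − 459.0| = 3.8, so the bass string was at either 455.2 Hz or 462.8 Hz.
Lower tension means lower frequency; the adjustment lowers the bass string's frequency.
The beat rate rose, so the adjustment moved the bass string further from 459.0 Hz — it was already below the reference.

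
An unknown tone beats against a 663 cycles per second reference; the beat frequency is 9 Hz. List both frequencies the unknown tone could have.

654 Hz or 672 Hz

|f − 663| = 9, so f = 663 ± 9.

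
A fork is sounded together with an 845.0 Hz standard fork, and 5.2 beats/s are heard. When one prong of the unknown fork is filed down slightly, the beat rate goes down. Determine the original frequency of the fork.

|f − 845.0| = 5.2, so the fork was at either 839.8 Hz or 850.2 Hz.
Filing a prong removes mass and raises the fork's frequency; the adjustment raises the fork's frequency.
The beat rate fell, so the adjustment moved the fork toward 845.0 Hz — it must have started below the reference.

839.8 Hz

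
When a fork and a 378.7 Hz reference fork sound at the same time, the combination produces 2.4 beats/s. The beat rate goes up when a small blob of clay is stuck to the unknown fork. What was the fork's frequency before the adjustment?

|f − 378.7| = 2.4, so the fork was at either 376.3 Hz or 381.1 Hz.
Adding mass to a fork lowers its frequency; the adjustment lowers the fork's frequency.
The beat rate rose, so the adjustment moved the fork further from 378.7 Hz — it was already below the reference.

376.3 Hz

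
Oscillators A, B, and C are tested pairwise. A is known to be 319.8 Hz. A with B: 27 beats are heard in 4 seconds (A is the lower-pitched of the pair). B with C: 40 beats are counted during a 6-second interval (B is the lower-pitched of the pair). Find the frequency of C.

A–B: Beat frequency = 27/4 = 6.75 Hz.
B is above A, so f_B = 319.8 + 6.75 = 326.55 Hz.
B–C: Beat frequency = 40/6 = 6.6667 Hz.
C is above B, so f_C = 326.55 + 6.6667 = 333.2167 Hz.

333.2167 Hz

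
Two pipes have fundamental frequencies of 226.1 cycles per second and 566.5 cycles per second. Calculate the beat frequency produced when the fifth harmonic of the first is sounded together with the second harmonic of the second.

Fifth harmonic of the first: 5·226.1 = 1130.5 Hz.
Second harmonic of the second: 2·566.5 = 1133.0 Hz.
f_beat = |1130.5 − 1133.0| = 2.5 Hz.

2.5 Hz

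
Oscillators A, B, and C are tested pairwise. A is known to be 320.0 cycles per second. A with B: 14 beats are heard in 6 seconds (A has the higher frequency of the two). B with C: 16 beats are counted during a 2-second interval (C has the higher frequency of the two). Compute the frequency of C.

A–B: Beat frequency = 14/6 = 2.3333 Hz.
B is below A, so f_B = 320.0 − 2.3333 = 317.6667 Hz.
B–C: Beat frequency = 16/2 = 8 Hz.
C is above B, so f_C = 317.6667 + 8 = 325.6667 Hz.

325.6667 Hz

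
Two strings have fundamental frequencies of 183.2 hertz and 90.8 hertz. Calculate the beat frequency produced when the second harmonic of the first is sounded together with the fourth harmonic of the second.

3.2 Hz

Second harmonic of the first: 2·183.2 = 366.4 Hz.
Fourth harmonic of the second: 4·90.8 = 363.2 Hz.
f_beat = |366.4 − 363.2| = 3.2 Hz.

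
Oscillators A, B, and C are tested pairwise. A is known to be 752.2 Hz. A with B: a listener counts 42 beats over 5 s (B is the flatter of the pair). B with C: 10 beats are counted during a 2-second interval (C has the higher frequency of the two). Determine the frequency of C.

748.8 Hz

A–B: Beat frequency = 42/5 = 8.4 Hz.
B is below A, so f_B = 752.2 − 8.4 = 743.8 Hz.
B–C: Beat frequency = 10/2 = 5 Hz.
C is above B, so f_C = 743.8 + 5 = 748.8 Hz.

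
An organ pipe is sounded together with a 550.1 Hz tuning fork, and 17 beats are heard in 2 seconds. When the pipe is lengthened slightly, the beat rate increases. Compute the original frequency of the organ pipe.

541.6 Hz

Beat frequency = 17/2 = 8.5 Hz.
|f − 550.1| = 8.5, so the organ pipe was at either 541.6 Hz or 558.6 Hz.
A longer pipe has a lower fundamental; the adjustment lowers the organ pipe's frequency.
The beat rate rose, so the adjustment moved the organ pipe further from 550.1 Hz — it was already below the reference.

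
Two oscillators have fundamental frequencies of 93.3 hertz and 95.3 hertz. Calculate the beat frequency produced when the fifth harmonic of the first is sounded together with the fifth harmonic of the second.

10.0 Hz

Fifth harmonic of the first: 5·93.3 = 466.5 Hz.
Fifth harmonic of the second: 5·95.3 = 476.5 Hz.
f_beat = |466.5 − 476.5| = 10.0 Hz.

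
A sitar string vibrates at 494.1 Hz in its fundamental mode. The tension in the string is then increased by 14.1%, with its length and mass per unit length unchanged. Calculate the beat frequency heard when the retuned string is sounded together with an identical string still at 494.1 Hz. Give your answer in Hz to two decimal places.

33.69 Hz

For a string, f ∝ √T, so the new frequency is 494.1·√1.141 = 527.7858 Hz.
f_beat = |527.7858 − 494.1| = 33.69 Hz.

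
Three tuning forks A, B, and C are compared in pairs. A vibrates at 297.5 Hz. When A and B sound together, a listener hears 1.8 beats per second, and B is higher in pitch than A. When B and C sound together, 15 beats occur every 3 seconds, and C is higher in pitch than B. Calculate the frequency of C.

B is above A, so f_B = 297.5 + 1.8 = 299.3 Hz.
B–C: Beat frequency = 15/3 = 5 Hz.
C is above B, so f_C = 299.3 + 5 = 304.3 Hz.

304.3 Hz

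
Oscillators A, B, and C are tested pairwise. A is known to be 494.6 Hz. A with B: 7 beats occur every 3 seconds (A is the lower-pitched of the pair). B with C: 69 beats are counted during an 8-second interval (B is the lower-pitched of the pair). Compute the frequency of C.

A–B: Beat frequency = 7/3 = 2.3333 Hz.
B is above A, so f_B = 494.6 + 2.3333 = 496.9333 Hz.
B–C: Beat frequency = 69/8 = 8.625 Hz.
C is above B, so f_C = 496.9333 + 8.625 = 505.5583 Hz.

505.5583 Hz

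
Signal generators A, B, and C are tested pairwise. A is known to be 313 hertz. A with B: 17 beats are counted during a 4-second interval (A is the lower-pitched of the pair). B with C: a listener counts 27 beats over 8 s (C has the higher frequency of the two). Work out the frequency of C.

A–B: Beat frequency = 17/4 = 4.25 Hz.
B is above A, so f_B = 313 + 4.25 = 317.25 Hz.
B–C: Beat frequency = 27/8 = 3.375 Hz.
C is above B, so f_C = 317.25 + 3.375 = 320.625 Hz.

320.625 Hz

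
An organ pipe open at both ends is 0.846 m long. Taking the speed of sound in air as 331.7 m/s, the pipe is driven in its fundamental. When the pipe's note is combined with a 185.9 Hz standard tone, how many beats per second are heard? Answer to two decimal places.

10.14 Hz

Open pipe: f_n = n·v/(2L) = 1·331.7/(2·0.846) = 196.0402 Hz.
f_beat = |196.0402 − 185.9| = 10.14 Hz.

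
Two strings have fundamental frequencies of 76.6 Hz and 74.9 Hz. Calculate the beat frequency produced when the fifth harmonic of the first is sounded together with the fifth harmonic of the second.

Fifth harmonic of the first: 5·76.6 = 383.0 Hz.
Fifth harmonic of the second: 5·74.9 = 374.5 Hz.
f_beat = |383.0 − 374.5| = 8.5 Hz.

8.5 Hz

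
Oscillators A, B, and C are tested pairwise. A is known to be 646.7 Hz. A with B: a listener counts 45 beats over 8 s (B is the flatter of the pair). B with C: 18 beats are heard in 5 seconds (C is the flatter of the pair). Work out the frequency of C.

A–B: Beat frequency = 45/8 = 5.625 Hz.
B is below A, so f_B = 646.7 − 5.625 = 641.075 Hz.
B–C: Beat frequency = 18/5 = 3.6 Hz.
C is below B, so f_C = 641.075 − 3.6 = 637.475 Hz.

637.475 Hz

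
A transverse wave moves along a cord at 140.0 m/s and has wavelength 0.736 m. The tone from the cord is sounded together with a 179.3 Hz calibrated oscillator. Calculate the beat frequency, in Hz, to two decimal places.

10.92 Hz

Source frequency f = v/λ = 140.0/0.736 = 190.2174 Hz.
f_beat = |190.2174 − 179.3| = 10.92 Hz.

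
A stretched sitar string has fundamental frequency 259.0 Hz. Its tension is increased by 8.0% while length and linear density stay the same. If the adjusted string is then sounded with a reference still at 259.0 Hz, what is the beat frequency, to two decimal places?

10.16 Hz

For a string, f ∝ √T, so the new frequency is 259.0·√1.080 = 269.1607 Hz.
f_beat = |269.1607 − 259.0| = 10.16 Hz.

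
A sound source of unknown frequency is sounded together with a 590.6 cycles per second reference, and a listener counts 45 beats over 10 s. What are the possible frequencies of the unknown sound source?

Beat frequency = 45/10 = 4.5 Hz.
|f − 590.6| = 4.5, so f = 590.6 ± 4.5.

586.1 Hz or 595.1 Hz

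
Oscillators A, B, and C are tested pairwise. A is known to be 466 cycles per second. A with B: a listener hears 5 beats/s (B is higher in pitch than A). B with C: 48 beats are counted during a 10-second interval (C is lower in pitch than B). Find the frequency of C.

466.2 Hz

B is above A, so f_B = 466 + 5 = 471 Hz.
B–C: Beat frequency = 48/10 = 4.8 Hz.
C is below B, so f_C = 471 − 4.8 = 466.2 Hz.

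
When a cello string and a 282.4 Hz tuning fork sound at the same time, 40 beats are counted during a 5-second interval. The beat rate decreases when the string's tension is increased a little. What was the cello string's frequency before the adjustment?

274.4 Hz

Beat frequency = 40/5 = 8 Hz.
|f − 282.4| = 8, so the cello string was at either 274.4 Hz or 290.4 Hz.
Higher tension means higher frequency; the adjustment raises the cello string's frequency.
The beat rate fell, so the adjustment moved the cello string toward 282.4 Hz — it must have started below the reference.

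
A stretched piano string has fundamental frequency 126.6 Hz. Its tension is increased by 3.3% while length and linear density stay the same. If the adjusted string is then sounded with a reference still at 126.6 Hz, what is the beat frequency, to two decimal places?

2.07 Hz

For a string, f ∝ √T, so the new frequency is 126.6·√1.033 = 128.6719 Hz.
f_beat = |128.6719 − 126.6| = 2.07 Hz.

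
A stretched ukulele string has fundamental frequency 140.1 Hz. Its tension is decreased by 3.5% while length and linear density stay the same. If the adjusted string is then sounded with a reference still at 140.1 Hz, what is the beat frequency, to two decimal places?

For a string, f ∝ √T, so the new frequency is 140.1·√0.965 = 137.6264 Hz.
f_beat = |137.6264 − 140.1| = 2.47 Hz.

2.47 Hz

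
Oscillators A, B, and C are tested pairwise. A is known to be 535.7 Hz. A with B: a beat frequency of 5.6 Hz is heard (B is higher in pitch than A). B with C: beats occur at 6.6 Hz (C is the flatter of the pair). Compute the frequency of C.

534.7 Hz

B is above A, so f_B = 535.7 + 5.6 = 541.3 Hz.
C is below B, so f_C = 541.3 − 6.6 = 534.7 Hz.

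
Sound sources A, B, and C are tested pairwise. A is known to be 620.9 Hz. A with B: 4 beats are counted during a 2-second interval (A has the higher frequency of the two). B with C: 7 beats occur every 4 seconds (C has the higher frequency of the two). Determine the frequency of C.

A–B: Beat frequency = 4/2 = 2 Hz.
B is below A, so f_B = 620.9 − 2 = 618.9 Hz.
B–C: Beat frequency = 7/4 = 1.75 Hz.
C is above B, so f_C = 618.9 + 1.75 = 620.65 Hz.

620.65 Hz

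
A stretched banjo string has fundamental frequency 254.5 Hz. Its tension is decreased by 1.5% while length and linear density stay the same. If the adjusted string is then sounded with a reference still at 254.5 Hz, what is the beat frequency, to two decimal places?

For a string, f ∝ √T, so the new frequency is 254.5·√0.985 = 252.5840 Hz.
f_beat = |252.5840 − 254.5| = 1.92 Hz.

1.92 Hz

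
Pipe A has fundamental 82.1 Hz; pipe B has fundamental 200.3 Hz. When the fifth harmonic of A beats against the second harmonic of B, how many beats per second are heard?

Fifth harmonic of the first: 5·82.1 = 410.5 Hz.
Second harmonic of the second: 2·200.3 = 400.6 Hz.
f_beat = |410.5 − 400.6| = 9.9 Hz.

9.9 Hz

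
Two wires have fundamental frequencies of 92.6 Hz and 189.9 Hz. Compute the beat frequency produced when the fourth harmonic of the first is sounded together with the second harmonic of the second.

Fourth harmonic of the first: 4·92.6 = 370.4 Hz.
Second harmonic of the second: 2·189.9 = 379.8 Hz.
f_beat = |370.4 − 379.8| = 9.4 Hz.

9.4 Hz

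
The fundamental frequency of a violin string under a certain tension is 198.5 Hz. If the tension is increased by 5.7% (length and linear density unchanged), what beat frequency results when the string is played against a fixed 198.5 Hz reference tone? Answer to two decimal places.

For a string, f ∝ √T, so the new frequency is 198.5·√1.057 = 204.0789 Hz.
f_beat = |204.0789 − 198.5| = 5.58 Hz.

5.58 Hz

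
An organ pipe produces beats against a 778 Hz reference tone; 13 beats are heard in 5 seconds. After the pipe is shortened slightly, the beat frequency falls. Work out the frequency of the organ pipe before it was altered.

775.4 Hz

Beat frequency = 13/5 = 2.6 Hz.
|f − 778| = 2.6, so the organ pipe was at either 775.4 Hz or 780.6 Hz.
A shorter pipe has a higher fundamental; the adjustment raises the organ pipe's frequency.
The beat rate fell, so the adjustment moved the organ pipe toward 778 Hz — it must have started below the reference.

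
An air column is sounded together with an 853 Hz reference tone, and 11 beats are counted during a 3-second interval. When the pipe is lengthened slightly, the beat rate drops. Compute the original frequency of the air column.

856.6667 Hz

Beat frequency = 11/3 = 3.6667 Hz.
|f − 853| = 3.6667, so the air column was at either 849.3333 Hz or 856.6667 Hz.
A longer pipe has a lower fundamental; the adjustment lowers the air column's frequency.
The beat rate fell, so the adjustment moved the air column toward 853 Hz — it must have started above the reference.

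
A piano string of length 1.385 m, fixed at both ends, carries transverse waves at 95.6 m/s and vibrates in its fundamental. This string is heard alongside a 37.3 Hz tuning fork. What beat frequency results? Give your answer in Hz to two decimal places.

For a string fixed at both ends, f_n = n·v/(2L) = 1·95.6/(2·1.385) = 34.5126 Hz.
f_beat = |34.5126 − 37.3| = 2.79 Hz.

2.79 Hz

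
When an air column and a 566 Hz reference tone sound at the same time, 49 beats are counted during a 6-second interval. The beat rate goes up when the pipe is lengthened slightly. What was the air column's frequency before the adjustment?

557.8333 Hz

Beat frequency = 49/6 = 8.1667 Hz.
|f − 566| = 8.1667, so the air column was at either 557.8333 Hz or 574.1667 Hz.
A longer pipe has a lower fundamental; the adjustment lowers the air column's frequency.
The beat rate rose, so the adjustment moved the air column further from 566 Hz — it was already below the reference.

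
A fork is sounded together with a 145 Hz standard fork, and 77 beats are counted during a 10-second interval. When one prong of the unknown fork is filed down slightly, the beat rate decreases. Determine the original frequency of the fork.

137.3 Hz

Beat frequency = 77/10 = 7.7 Hz.
|f − 145| = 7.7, so the fork was at either 137.3 Hz or 152.7 Hz.
Filing a prong removes mass and raises the fork's frequency; the adjustment raises the fork's frequency.
The beat rate fell, so the adjustment moved the fork toward 145 Hz — it must have started below the reference.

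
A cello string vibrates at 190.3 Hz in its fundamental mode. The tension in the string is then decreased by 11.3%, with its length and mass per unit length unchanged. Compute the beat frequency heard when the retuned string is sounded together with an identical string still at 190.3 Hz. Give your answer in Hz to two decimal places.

For a string, f ∝ √T, so the new frequency is 190.3·√0.887 = 179.2258 Hz.
f_beat = |179.2258 − 190.3| = 11.07 Hz.

11.07 Hz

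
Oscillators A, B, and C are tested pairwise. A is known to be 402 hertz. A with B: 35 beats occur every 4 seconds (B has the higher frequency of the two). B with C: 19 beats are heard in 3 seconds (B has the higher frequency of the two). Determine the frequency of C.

404.4167 Hz

A–B: Beat frequency = 35/4 = 8.75 Hz.
B is above A, so f_B = 402 + 8.75 = 410.75 Hz.
B–C: Beat frequency = 19/3 = 6.3333 Hz.
C is below B, so f_C = 410.75 − 6.3333 = 404.4167 Hz.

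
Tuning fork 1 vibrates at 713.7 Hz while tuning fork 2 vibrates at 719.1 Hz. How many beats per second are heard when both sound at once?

Beats arise from superposition of two nearby frequencies; the beat rate is |f₁ − f₂|.
|713.7 − 719.1| = 5.4 Hz.

5.4 Hz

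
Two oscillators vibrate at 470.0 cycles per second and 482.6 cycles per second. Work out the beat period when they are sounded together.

0.079 s

f_beat = |470.0 − 482.6| = 12.6 Hz.
Beat period T = 1 / f_beat = 1 / 12.6 s.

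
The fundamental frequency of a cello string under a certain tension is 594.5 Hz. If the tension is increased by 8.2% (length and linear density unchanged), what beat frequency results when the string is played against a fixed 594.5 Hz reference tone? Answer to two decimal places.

For a string, f ∝ √T, so the new frequency is 594.5·√1.082 = 618.3943 Hz.
f_beat = |618.3943 − 594.5| = 23.89 Hz.

23.89 Hz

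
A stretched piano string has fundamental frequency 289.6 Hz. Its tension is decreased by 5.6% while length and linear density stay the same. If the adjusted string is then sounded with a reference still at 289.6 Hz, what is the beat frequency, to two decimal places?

For a string, f ∝ √T, so the new frequency is 289.6·√0.944 = 281.3744 Hz.
f_beat = |281.3744 − 289.6| = 8.23 Hz.

8.23 Hz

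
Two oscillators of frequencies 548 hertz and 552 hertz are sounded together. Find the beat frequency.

4 Hz

f_beat = |f₁ − f₂|.
|548 − 552| = 4 Hz.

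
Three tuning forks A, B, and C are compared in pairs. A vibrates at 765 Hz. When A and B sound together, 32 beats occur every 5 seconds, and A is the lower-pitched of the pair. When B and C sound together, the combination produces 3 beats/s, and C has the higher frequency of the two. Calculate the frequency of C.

774.4 Hz

A–B: Beat frequency = 32/5 = 6.4 Hz.
B is above A, so f_B = 765 + 6.4 = 771.4 Hz.
C is above B, so f_C = 771.4 + 3 = 774.4 Hz.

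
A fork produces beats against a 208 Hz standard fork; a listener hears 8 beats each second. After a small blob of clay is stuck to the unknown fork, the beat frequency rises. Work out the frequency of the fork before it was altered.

|f − 208| = 8, so the fork was at either 200 Hz or 216 Hz.
Adding mass to a fork lowers its frequency; the adjustment lowers the fork's frequency.
The beat rate rose, so the adjustment moved the fork further from 208 Hz — it was already below the reference.

200 Hz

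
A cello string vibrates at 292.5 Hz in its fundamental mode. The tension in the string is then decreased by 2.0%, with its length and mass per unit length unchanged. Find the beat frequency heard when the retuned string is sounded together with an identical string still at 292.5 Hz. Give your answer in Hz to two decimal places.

2.94 Hz

For a string, f ∝ √T, so the new frequency is 292.5·√0.980 = 289.5602 Hz.
f_beat = |289.5602 − 292.5| = 2.94 Hz.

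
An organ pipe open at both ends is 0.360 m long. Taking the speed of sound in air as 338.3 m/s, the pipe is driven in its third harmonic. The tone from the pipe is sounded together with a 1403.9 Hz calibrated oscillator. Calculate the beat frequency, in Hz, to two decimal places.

5.68 Hz

Open pipe: f_n = n·v/(2L) = 3·338.3/(2·0.360) = 1409.5833 Hz.
f_beat = |1409.5833 − 1403.9| = 5.68 Hz.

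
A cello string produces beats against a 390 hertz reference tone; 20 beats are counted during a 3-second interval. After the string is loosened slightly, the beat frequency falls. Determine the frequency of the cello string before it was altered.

396.6667 Hz

Beat frequency = 20/3 = 6.6667 Hz.
|f − 390| = 6.6667, so the cello string was at either 383.3333 Hz or 396.6667 Hz.
Reducing tension lowers a string's frequency; the adjustment lowers the cello string's frequency.
The beat rate fell, so the adjustment moved the cello string toward 390 Hz — it must have started above the reference.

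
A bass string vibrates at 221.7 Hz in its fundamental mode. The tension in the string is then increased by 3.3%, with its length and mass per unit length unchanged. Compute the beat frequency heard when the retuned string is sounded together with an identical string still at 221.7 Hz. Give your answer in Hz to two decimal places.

3.63 Hz

For a string, f ∝ √T, so the new frequency is 221.7·√1.033 = 225.3284 Hz.
f_beat = |225.3284 − 221.7| = 3.63 Hz.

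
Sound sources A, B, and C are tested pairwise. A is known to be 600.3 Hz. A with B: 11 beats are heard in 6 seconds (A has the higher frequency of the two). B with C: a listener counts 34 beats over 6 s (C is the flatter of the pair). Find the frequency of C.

A–B: Beat frequency = 11/6 = 1.8333 Hz.
B is below A, so f_B = 600.3 − 1.8333 = 598.4667 Hz.
B–C: Beat frequency = 34/6 = 5.6667 Hz.
C is below B, so f_C = 598.4667 − 5.6667 = 592.8 Hz.

592.8 Hz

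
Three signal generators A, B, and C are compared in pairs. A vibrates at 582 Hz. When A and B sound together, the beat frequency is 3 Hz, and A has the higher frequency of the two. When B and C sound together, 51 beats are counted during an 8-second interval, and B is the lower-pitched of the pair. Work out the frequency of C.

585.375 Hz

B is below A, so f_B = 582 − 3 = 579 Hz.
B–C: Beat frequency = 51/8 = 6.375 Hz.
C is above B, so f_C = 579 + 6.375 = 585.375 Hz.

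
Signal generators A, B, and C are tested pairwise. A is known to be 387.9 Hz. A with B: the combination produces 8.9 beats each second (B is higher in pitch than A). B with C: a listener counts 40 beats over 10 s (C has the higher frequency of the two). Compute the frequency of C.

B is above A, so f_B = 387.9 + 8.9 = 396.8 Hz.
B–C: Beat frequency = 40/10 = 4 Hz.
C is above B, so f_C = 396.8 + 4 = 400.8 Hz.

400.8 Hz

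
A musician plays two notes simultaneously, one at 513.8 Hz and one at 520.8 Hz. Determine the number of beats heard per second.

Beats arise from superposition of two nearby frequencies; the beat rate is |f₁ − f₂|.
|513.8 − 520.8| = 7 Hz.

7 Hz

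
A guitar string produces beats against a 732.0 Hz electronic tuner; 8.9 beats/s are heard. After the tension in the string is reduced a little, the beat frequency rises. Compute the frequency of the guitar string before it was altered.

723.1 Hz

|f − 732.0| = 8.9, so the guitar string was at either 723.1 Hz or 740.9 Hz.
Lower tension means lower frequency; the adjustment lowers the guitar string's frequency.
The beat rate rose, so the adjustment moved the guitar string further from 732.0 Hz — it was already below the reference.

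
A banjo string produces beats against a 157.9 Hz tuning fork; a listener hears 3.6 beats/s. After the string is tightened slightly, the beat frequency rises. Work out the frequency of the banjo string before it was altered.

161.5 Hz

|f − 157.9| = 3.6, so the banjo string was at either 154.3 Hz or 161.5 Hz.
Increasing tension raises a string's frequency; the adjustment raises the banjo string's frequency.
The beat rate rose, so the adjustment moved the banjo string further from 157.9 Hz — it was already above the reference.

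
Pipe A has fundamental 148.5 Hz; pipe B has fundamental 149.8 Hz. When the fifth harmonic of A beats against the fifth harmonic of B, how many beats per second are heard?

6.5 Hz

Fifth harmonic of the first: 5·148.5 = 742.5 Hz.
Fifth harmonic of the second: 5·149.8 = 749.0 Hz.
f_beat = |742.5 − 749.0| = 6.5 Hz.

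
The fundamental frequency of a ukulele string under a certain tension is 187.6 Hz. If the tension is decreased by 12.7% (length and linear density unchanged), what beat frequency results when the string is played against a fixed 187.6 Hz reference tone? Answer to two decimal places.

For a string, f ∝ √T, so the new frequency is 187.6·√0.873 = 175.2831 Hz.
f_beat = |175.2831 − 187.6| = 12.32 Hz.

12.32 Hz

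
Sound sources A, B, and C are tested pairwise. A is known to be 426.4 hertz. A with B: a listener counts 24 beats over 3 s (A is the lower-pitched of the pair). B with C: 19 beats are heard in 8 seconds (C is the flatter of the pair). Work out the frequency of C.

432.025 Hz

A–B: Beat frequency = 24/3 = 8 Hz.
B is above A, so f_B = 426.4 + 8 = 434.4 Hz.
B–C: Beat frequency = 19/8 = 2.375 Hz.
C is below B, so f_C = 434.4 − 2.375 = 432.025 Hz.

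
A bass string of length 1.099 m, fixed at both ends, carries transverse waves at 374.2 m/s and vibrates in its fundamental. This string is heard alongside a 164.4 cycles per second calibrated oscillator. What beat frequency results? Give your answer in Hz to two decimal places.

For a string fixed at both ends, f_n = n·v/(2L) = 1·374.2/(2·1.099) = 170.2457 Hz.
f_beat = |170.2457 − 164.4| = 5.85 Hz.

5.85 Hz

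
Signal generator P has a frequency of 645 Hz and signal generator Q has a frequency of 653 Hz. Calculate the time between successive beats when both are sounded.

f_beat = |645 − 653| = 8 Hz.
Beat period T = 1 / f_beat = 1 / 8 s.

0.125 s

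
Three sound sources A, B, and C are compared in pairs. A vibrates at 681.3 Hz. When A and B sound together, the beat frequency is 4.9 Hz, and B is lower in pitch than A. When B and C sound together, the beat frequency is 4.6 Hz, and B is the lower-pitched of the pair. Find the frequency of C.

681 Hz

B is below A, so f_B = 681.3 − 4.9 = 676.4 Hz.
C is above B, so f_C = 676.4 + 4.6 = 681 Hz.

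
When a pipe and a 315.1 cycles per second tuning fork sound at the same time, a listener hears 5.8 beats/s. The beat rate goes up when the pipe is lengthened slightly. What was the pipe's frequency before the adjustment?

309.3 Hz

|f − 315.1| = 5.8, so the pipe was at either 309.3 Hz or 320.9 Hz.
A longer pipe has a lower fundamental; the adjustment lowers the pipe's frequency.
The beat rate rose, so the adjustment moved the pipe further from 315.1 Hz — it was already below the reference.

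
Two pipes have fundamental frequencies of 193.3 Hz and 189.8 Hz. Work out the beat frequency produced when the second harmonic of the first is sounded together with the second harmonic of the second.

Second harmonic of the first: 2·193.3 = 386.6 Hz.
Second harmonic of the second: 2·189.8 = 379.6 Hz.
f_beat = |386.6 − 379.6| = 7.0 Hz.

7.0 Hz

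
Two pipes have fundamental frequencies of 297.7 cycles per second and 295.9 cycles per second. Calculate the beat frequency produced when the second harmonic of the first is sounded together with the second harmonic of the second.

Second harmonic of the first: 2·297.7 = 595.4 Hz.
Second harmonic of the second: 2·295.9 = 591.8 Hz.
f_beat = |595.4 − 591.8| = 3.6 Hz.

3.6 Hz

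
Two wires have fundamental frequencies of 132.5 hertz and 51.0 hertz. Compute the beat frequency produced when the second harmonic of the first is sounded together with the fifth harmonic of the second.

10.0 Hz

Second harmonic of the first: 2·132.5 = 265.0 Hz.
Fifth harmonic of the second: 5·51.0 = 255.0 Hz.
f_beat = |265.0 − 255.0| = 10.0 Hz.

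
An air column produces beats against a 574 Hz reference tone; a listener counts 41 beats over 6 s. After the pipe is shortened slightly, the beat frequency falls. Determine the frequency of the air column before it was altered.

Beat frequency = 41/6 = 6.8333 Hz.
|f − 574| = 6.8333, so the air column was at either 567.1667 Hz or 580.8333 Hz.
A shorter pipe has a higher fundamental; the adjustment raises the air column's frequency.
The beat rate fell, so the adjustment moved the air column toward 574 Hz — it must have started below the reference.

567.1667 Hz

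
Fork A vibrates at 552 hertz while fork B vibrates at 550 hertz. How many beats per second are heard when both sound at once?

The beat frequency equals the magnitude of the frequency difference.
|552 − 550| = 2 Hz.

2 Hz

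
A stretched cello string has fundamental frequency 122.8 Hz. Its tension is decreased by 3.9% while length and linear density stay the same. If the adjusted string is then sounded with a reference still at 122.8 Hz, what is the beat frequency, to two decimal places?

For a string, f ∝ √T, so the new frequency is 122.8·√0.961 = 120.3816 Hz.
f_beat = |120.3816 − 122.8| = 2.42 Hz.

2.42 Hz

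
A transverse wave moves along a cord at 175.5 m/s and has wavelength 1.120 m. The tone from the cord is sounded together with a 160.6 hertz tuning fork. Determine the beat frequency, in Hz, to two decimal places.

3.90 Hz

Source frequency f = v/λ = 175.5/1.120 = 156.6964 Hz.
f_beat = |156.6964 − 160.6| = 3.90 Hz.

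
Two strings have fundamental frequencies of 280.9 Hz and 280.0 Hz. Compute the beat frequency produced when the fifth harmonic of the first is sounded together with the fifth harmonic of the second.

Fifth harmonic of the first: 5·280.9 = 1404.5 Hz.
Fifth harmonic of the second: 5·280.0 = 1400.0 Hz.
f_beat = |1404.5 − 1400.0| = 4.5 Hz.

4.5 Hz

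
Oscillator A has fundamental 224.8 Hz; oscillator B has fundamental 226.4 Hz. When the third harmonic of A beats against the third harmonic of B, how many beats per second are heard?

Third harmonic of the first: 3·224.8 = 674.4 Hz.
Third harmonic of the second: 3·226.4 = 679.2 Hz.
f_beat = |674.4 − 679.2| = 4.8 Hz.

4.8 Hz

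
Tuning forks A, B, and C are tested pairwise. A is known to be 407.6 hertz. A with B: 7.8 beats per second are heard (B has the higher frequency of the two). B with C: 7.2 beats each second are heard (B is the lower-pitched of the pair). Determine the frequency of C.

B is above A, so f_B = 407.6 + 7.8 = 415.4 Hz.
C is above B, so f_C = 415.4 + 7.2 = 422.6 Hz.

422.6 Hz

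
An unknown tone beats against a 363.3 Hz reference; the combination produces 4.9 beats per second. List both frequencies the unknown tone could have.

|f − 363.3| = 4.9, so f = 363.3 ± 4.9.

358.4 Hz or 368.2 Hz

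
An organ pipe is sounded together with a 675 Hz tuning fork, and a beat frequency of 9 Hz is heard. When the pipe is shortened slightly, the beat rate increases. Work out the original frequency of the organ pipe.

684 Hz

|f − 675| = 9, so the organ pipe was at either 666 Hz or 684 Hz.
A shorter pipe has a higher fundamental; the adjustment raises the organ pipe's frequency.
The beat rate rose, so the adjustment moved the organ pipe further from 675 Hz — it was already above the reference.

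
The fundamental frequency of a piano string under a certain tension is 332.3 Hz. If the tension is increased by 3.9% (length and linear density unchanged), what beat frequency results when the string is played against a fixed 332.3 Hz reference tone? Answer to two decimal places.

For a string, f ∝ √T, so the new frequency is 332.3·√1.039 = 338.7179 Hz.
f_beat = |338.7179 − 332.3| = 6.42 Hz.

6.42 Hz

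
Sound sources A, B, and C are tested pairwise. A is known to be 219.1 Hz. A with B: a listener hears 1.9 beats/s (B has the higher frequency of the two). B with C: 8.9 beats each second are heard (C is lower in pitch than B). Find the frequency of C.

212.1 Hz

B is above A, so f_B = 219.1 + 1.9 = 221 Hz.
C is below B, so f_C = 221 − 8.9 = 212.1 Hz.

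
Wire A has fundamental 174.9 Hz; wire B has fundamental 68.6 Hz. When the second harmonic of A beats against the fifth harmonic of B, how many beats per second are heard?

Second harmonic of the first: 2·174.9 = 349.8 Hz.
Fifth harmonic of the second: 5·68.6 = 343.0 Hz.
f_beat = |349.8 − 343.0| = 6.8 Hz.

6.8 Hz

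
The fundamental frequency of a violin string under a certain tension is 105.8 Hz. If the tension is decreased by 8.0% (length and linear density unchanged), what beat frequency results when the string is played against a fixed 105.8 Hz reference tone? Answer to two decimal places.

4.32 Hz

For a string, f ∝ √T, so the new frequency is 105.8·√0.920 = 101.4798 Hz.
f_beat = |101.4798 − 105.8| = 4.32 Hz.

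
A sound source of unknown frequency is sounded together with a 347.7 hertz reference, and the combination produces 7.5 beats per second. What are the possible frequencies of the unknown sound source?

|f − 347.7| = 7.5, so f = 347.7 ± 7.5.

340.2 Hz or 355.2 Hz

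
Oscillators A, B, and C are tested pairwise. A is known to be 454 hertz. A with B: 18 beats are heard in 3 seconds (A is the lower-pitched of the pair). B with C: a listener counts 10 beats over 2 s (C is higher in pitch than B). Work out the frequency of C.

465 Hz

A–B: Beat frequency = 18/3 = 6 Hz.
B is above A, so f_B = 454 + 6 = 460 Hz.
B–C: Beat frequency = 10/2 = 5 Hz.
C is above B, so f_C = 460 + 5 = 465 Hz.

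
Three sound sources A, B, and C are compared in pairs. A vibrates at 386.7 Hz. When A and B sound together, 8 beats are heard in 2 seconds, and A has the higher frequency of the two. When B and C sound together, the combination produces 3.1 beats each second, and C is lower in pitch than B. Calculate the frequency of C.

379.6 Hz

A–B: Beat frequency = 8/2 = 4 Hz.
B is below A, so f_B = 386.7 − 4 = 382.7 Hz.
C is below B, so f_C = 382.7 − 3.1 = 379.6 Hz.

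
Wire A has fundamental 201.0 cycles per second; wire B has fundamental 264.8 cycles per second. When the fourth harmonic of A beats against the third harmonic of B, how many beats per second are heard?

9.6 Hz

Fourth harmonic of the first: 4·201.0 = 804.0 Hz.
Third harmonic of the second: 3·264.8 = 794.4 Hz.
f_beat = |804.0 − 794.4| = 9.6 Hz.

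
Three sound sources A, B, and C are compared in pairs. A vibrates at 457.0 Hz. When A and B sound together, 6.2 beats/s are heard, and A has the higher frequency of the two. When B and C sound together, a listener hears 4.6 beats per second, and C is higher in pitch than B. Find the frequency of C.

455.4 Hz

B is below A, so f_B = 457.0 − 6.2 = 450.8 Hz.
C is above B, so f_C = 450.8 + 4.6 = 455.4 Hz.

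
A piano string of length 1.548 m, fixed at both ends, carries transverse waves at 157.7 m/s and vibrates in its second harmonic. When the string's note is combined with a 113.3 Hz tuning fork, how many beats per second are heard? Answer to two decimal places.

For a string fixed at both ends, f_n = n·v/(2L) = 2·157.7/(2·1.548) = 101.8734 Hz.
f_beat = |101.8734 − 113.3| = 11.43 Hz.

11.43 Hz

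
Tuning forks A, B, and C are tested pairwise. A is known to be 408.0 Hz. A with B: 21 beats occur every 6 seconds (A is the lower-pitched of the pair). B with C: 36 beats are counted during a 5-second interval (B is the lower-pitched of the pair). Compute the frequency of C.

418.7 Hz

A–B: Beat frequency = 21/6 = 3.5 Hz.
B is above A, so f_B = 408.0 + 3.5 = 411.5 Hz.
B–C: Beat frequency = 36/5 = 7.2 Hz.
C is above B, so f_C = 411.5 + 7.2 = 418.7 Hz.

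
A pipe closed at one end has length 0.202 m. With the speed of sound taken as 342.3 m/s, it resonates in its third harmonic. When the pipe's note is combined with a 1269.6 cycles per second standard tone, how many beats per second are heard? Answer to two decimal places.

Closed pipe (odd harmonics): f_n = n·v/(4L) = 3·342.3/(4·0.202) = 1270.9158 Hz.
f_beat = |1270.9158 − 1269.6| = 1.32 Hz.

1.32 Hz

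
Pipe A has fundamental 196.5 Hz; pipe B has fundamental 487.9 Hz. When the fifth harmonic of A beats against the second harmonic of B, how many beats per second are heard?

Fifth harmonic of the first: 5·196.5 = 982.5 Hz.
Second harmonic of the second: 2·487.9 = 975.8 Hz.
f_beat = |982.5 − 975.8| = 6.7 Hz.

6.7 Hz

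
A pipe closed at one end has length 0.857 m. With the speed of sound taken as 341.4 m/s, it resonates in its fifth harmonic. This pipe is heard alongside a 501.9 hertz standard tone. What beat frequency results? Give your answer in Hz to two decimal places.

3.94 Hz

Closed pipe (odd harmonics): f_n = n·v/(4L) = 5·341.4/(4·0.857) = 497.9580 Hz.
f_beat = |497.9580 − 501.9| = 3.94 Hz.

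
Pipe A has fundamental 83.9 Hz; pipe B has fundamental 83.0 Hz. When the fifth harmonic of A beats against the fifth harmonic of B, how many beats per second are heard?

Fifth harmonic of the first: 5·83.9 = 419.5 Hz.
Fifth harmonic of the second: 5·83.0 = 415.0 Hz.
f_beat = |419.5 − 415.0| = 4.5 Hz.

4.5 Hz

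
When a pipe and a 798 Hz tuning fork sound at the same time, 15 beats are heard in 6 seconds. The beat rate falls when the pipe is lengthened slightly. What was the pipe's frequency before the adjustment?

Beat frequency = 15/6 = 2.5 Hz.
|f − 798| = 2.5, so the pipe was at either 795.5 Hz or 800.5 Hz.
A longer pipe has a lower fundamental; the adjustment lowers the pipe's frequency.
The beat rate fell, so the adjustment moved the pipe toward 798 Hz — it must have started above the reference.

800.5 Hz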